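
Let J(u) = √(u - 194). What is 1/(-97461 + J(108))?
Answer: -97461/9498646607 - I*√86/9498646607 ≈ -1.0261e-5 - 9.7631e-10*I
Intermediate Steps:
J(u) = √(-194 + u)
1/(-97461 + J(108)) = 1/(-97461 + √(-194 + 108)) = 1/(-97461 + √(-86)) = 1/(-97461 + I*√86)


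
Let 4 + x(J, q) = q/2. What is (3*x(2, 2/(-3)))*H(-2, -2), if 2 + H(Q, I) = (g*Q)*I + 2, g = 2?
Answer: -104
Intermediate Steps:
H(Q, I) = 2*I*Q (H(Q, I) = -2 + ((2*Q)*I + 2) = -2 + (2*I*Q + 2) = -2 + (2 + 2*I*Q) = 2*I*Q)
x(J, q) = -4 + q/2
(3*x(2, 2/(-3)))*H(-2, -2) = (3*(-4 + (2/(-3))/2))*(2*(-2)*(-2)) = (3*(-4 + (2*(-⅓))/2))*8 = (3*(-4 + (½)*(-⅔)))*8 = (3*(-4 - ⅓))*8 = (3*(-13/3))*8 = -13*8 = -104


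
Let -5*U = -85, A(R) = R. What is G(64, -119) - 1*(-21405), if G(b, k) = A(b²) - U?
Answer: 25484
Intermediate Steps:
U = 17 (U = -⅕*(-85) = 17)
G(b, k) = -17 + b² (G(b, k) = b² - 1*17 = b² - 17 = -17 + b²)
G(64, -119) - 1*(-21405) = (-17 + 64²) - 1*(-21405) = (-17 + 4096) + 21405 = 4079 + 21405 = 25484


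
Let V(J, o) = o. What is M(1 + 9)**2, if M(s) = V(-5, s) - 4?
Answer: 36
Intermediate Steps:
M(s) = -4 + s (M(s) = s - 4 = -4 + s)
M(1 + 9)**2 = (-4 + (1 + 9))**2 = (-4 + 10)**2 = 6**2 = 36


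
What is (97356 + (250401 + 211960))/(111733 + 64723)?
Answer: 559717/176456 ≈ 3.1720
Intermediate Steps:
(97356 + (250401 + 211960))/(111733 + 64723) = (97356 + 462361)/176456 = 559717*(1/176456) = 559717/176456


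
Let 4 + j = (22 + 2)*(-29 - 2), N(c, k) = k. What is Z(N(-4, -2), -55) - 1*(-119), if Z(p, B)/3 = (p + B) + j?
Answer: -2296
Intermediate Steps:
j = -748 (j = -4 + (22 + 2)*(-29 - 2) = -4 + 24*(-31) = -4 - 744 = -748)
Z(p, B) = -2244 + 3*B + 3*p (Z(p, B) = 3*((p + B) - 748) = 3*((B + p) - 748) = 3*(-748 + B + p) = -2244 + 3*B + 3*p)
Z(N(-4, -2), -55) - 1*(-119) = (-2244 + 3*(-55) + 3*(-2)) - 1*(-119) = (-2244 - 165 - 6) + 119 = -2415 + 119 = -2296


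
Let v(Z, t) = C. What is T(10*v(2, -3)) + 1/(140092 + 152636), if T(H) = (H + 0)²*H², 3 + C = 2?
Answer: 2927280001/292728 ≈ 10000.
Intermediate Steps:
C = -1 (C = -3 + 2 = -1)
v(Z, t) = -1
T(H) = H⁴ (T(H) = H²*H² = H⁴)
T(10*v(2, -3)) + 1/(140092 + 152636) = (10*(-1))⁴ + 1/(140092 + 152636) = (-10)⁴ + 1/292728 = 10000 + 1/292728 = 2927280001/292728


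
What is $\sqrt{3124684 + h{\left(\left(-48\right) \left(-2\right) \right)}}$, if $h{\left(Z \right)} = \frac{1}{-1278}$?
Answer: $\frac{\sqrt{567055153442}}{426} \approx 1767.7$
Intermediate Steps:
$h{\left(Z \right)} = - \frac{1}{1278}$
$\sqrt{3124684 + h{\left(\left(-48\right) \left(-2\right) \right)}} = \sqrt{3124684 - \frac{1}{1278}} = \sqrt{\frac{3993346151}{1278}} = \frac{\sqrt{567055153442}}{426}$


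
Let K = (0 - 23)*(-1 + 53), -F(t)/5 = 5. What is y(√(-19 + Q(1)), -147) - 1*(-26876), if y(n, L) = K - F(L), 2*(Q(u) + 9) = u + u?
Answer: 25705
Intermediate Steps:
F(t) = -25 (F(t) = -5*5 = -25)
K = -1196 (K = -23*52 = -1196)
Q(u) = -9 + u (Q(u) = -9 + (u + u)/2 = -9 + (2*u)/2 = -9 + u)
y(n, L) = -1171 (y(n, L) = -1196 - 1*(-25) = -1196 + 25 = -1171)
y(√(-19 + Q(1)), -147) - 1*(-26876) = -1171 - 1*(-26876) = -1171 + 26876 = 25705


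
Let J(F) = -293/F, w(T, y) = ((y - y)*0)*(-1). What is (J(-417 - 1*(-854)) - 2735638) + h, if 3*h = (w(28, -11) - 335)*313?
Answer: -3632243932/1311 ≈ -2.7706e+6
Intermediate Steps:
w(T, y) = 0 (w(T, y) = (0*0)*(-1) = 0*(-1) = 0)
h = -104855/3 (h = ((0 - 335)*313)/3 = (-335*313)/3 = (⅓)*(-104855) = -104855/3 ≈ -34952.)
(J(-417 - 1*(-854)) - 2735638) + h = (-293/(-417 - 1*(-854)) - 2735638) - 104855/3 = (-293/(-417 + 854) - 2735638) - 104855/3 = (-293/437 - 2735638) - 104855/3 = -1195474099/437 - 104855/3 = -3632243932/1311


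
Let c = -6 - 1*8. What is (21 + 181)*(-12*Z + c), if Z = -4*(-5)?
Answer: -51308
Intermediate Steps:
Z = 20
c = -14 (c = -6 - 8 = -14)
(21 + 181)*(-12*Z + c) = (21 + 181)*(-12*20 - 14) = 202*(-240 - 14) = 202*(-254) = -51308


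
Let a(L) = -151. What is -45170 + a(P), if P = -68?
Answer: -45321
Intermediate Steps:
-45170 + a(P) = -45170 - 151 = -45321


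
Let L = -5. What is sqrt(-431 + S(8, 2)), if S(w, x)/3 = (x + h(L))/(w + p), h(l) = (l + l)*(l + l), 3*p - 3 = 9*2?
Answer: I*sqrt(10265)/5 ≈ 20.263*I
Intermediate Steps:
p = 7 (p = 1 + (9*2)/3 = 1 + (1/3)*18 = 1 + 6 = 7)
h(l) = 4*l**2 (h(l) = (2*l)*(2*l) = 4*l**2)
S(w, x) = 3*(100 + x)/(7 + w) (S(w, x) = 3*((x + 4*(-5)**2)/(w + 7)) = 3*((x + 4*25)/(7 + w)) = 3*((x + 100)/(7 + w)) = 3*((100 + x)/(7 + w)) = 3*(100 + x)/(7 + w))
sqrt(-431 + S(8, 2)) = sqrt(-431 + 3*(100 + 2)/(7 + 8)) = sqrt(-431 + 3*102/15) = sqrt(-431 + 3*(1/15)*102) = sqrt(-431 + 102/5) = sqrt(-2053/5) = I*sqrt(10265)/5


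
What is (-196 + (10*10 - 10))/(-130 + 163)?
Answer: -106/33 ≈ -3.2121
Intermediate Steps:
(-196 + (10*10 - 10))/(-130 + 163) = (-196 + (100 - 10))/33 = (-196 + 90)*(1/33) = -106*1/33 = -106/33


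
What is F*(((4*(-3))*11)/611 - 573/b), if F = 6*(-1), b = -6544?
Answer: 1541115/1999192 ≈ 0.77087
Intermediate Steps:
F = -6
F*(((4*(-3))*11)/611 - 573/b) = -6*(((4*(-3))*11)/611 - 573/(-6544)) = -6*(-12*11*(1/611) - 573*(-1/6544)) = -6*(-132*1/611 + 573/6544) = -6*(-132/611 + 573/6544) = -6*(-513705/3998384) = 1541115/1999192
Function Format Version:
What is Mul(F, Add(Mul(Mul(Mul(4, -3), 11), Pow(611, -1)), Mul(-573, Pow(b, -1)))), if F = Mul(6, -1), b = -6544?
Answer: Rational(1541115, 1999192) ≈ 0.77087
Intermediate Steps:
F = -6
Mul(F, Add(Mul(Mul(Mul(4, -3), 11), Pow(611, -1)), Mul(-573, Pow(b, -1)))) = Mul(-6, Add(Mul(Mul(Mul(4, -3), 11), Pow(611, -1)), Mul(-573, Pow(-6544, -1)))) = Mul(-6, Add(Mul(Mul(-12, 11), Rational(1, 611)), Mul(-573, Rational(-1, 6544)))) = Mul(-6, Add(Mul(-132, Rational(1, 611)), Rational(573, 6544))) = Mul(-6, Add(Rational(-132, 611), Rational(573, 6544))) = Mul(-6, Rational(-513705, 3998384)) = Rational(1541115, 1999192)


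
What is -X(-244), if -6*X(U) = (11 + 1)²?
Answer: 24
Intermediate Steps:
X(U) = -24 (X(U) = -(11 + 1)²/6 = -⅙*12² = -⅙*144 = -24)
-X(-244) = -1*(-24) = 24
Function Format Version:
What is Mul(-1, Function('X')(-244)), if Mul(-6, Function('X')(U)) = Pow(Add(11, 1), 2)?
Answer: 24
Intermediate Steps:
Function('X')(U) = -24 (Function('X')(U) = Mul(Rational(-1, 6), Pow(Add(11, 1), 2)) = Mul(Rational(-1, 6), Pow(12, 2)) = Mul(Rational(-1, 6), 144) = -24)
Mul(-1, Function('X')(-244)) = Mul(-1, -24) = 24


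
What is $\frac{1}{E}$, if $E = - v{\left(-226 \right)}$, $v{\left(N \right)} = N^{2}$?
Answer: $- \frac{1}{51076} \approx -1.9579 \cdot 10^{-5}$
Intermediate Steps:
$E = -51076$ ($E = - \left(-226\right)^{2} = \left(-1\right) 51076 = -51076$)
$\frac{1}{E} = \frac{1}{-51076} = - \frac{1}{51076}$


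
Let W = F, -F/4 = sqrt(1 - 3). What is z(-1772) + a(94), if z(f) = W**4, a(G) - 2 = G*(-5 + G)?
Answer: 9392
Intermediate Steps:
a(G) = 2 + G*(-5 + G)
F = -4*I*sqrt(2) (F = -4*sqrt(1 - 3) = -4*I*sqrt(2) ≈ -5.6569*I)
W = -4*I*sqrt(2) ≈ -5.6569*I
z(f) = 1024 (z(f) = (-4*I*sqrt(2))**4 = 1024)
z(-1772) + a(94) = 1024 + (2 + 94**2 - 5*94) = 1024 + (2 + 8836 - 470) = 1024 + 8368 = 9392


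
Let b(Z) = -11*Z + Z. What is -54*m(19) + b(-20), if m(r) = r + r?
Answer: -1852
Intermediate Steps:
m(r) = 2*r
b(Z) = -10*Z
-54*m(19) + b(-20) = -108*19 - 10*(-20) = -54*38 + 200 = -2052 + 200 = -1852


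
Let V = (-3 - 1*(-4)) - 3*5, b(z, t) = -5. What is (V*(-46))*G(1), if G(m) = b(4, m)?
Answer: -3220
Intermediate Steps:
G(m) = -5
V = -14 (V = (-3 + 4) - 15 = 1 - 15 = -14)
(V*(-46))*G(1) = -14*(-46)*(-5) = 644*(-5) = -3220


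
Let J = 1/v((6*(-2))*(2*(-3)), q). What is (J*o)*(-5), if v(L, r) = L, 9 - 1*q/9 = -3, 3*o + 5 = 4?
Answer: 5/216 ≈ 0.023148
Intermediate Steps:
o = -⅓ (o = -5/3 + (⅓)*4 = -5/3 + 4/3 = -⅓ ≈ -0.33333)
q = 108 (q = 81 - 9*(-3) = 81 + 27 = 108)
J = 1/72 (J = 1/((6*(-2))*(2*(-3))) = 1/(-12*(-6)) = 1/72 ≈ 0.013889)
(J*o)*(-5) = ((1/72)*(-⅓))*(-5) = -1/216*(-5) = 5/216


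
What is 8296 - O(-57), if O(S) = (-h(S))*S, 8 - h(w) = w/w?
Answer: 7897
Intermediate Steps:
h(w) = 7 (h(w) = 8 - w/w = 8 - 1*1 = 8 - 1 = 7)
O(S) = -7*S (O(S) = (-1*7)*S = -7*S)
8296 - O(-57) = 8296 - (-7)*(-57) = 8296 - 1*399 = 8296 - 399 = 7897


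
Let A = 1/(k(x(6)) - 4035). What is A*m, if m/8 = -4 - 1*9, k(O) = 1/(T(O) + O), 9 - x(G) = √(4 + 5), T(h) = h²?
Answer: 4368/169469 ≈ 0.025775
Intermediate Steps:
x(G) = 6 (x(G) = 9 - √(4 + 5) = 9 - √9 = 9 - 1*3 = 9 - 3 = 6)
k(O) = 1/(O + O²) (k(O) = 1/(O² + O) = 1/(O + O²))
m = -104 (m = 8*(-4 - 1*9) = 8*(-4 - 9) = 8*(-13) = -104)
A = -42/169469 (A = 1/(1/(6*(1 + 6)) - 4035) = 1/((⅙)/7 - 4035) = 1/((⅙)*(⅐) - 4035) = 1/(1/42 - 4035) = 1/(-169469/42) = -42/169469 ≈ -0.00024783)
A*m = -42/169469*(-104) = 4368/169469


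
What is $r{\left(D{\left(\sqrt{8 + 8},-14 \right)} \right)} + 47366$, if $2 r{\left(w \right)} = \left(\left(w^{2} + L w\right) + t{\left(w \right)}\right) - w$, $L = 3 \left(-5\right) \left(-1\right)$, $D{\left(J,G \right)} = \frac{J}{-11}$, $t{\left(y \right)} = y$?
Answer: $\frac{5730964}{121} \approx 47363.0$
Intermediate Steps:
$D{\left(J,G \right)} = - \frac{J}{11}$ ($D{\left(J,G \right)} = J \left(- \frac{1}{11}\right) = - \frac{J}{11}$)
$L = 15$ ($L = \left(-15\right) \left(-1\right) = 15$)
$r{\left(w \right)} = \frac{w^{2}}{2} + \frac{15 w}{2}$ ($r{\left(w \right)} = \frac{\left(\left(w^{2} + 15 w\right) + w\right) - w}{2} = \frac{\left(w^{2} + 16 w\right) - w}{2} = \frac{w^{2} + 15 w}{2} = \frac{w^{2}}{2} + \frac{15 w}{2}$)
$r{\left(D{\left(\sqrt{8 + 8},-14 \right)} \right)} + 47366 = \frac{- \frac{\sqrt{8 + 8}}{11} \left(15 - \frac{\sqrt{8 + 8}}{11}\right)}{2} + 47366 = \frac{- \frac{\sqrt{16}}{11} \left(15 - \frac{\sqrt{16}}{11}\right)}{2} + 47366 = \frac{\left(- \frac{1}{11}\right) 4 \left(15 - \frac{4}{11}\right)}{2} + 47366 = \frac{1}{2} \left(- \frac{4}{11}\right) \left(15 - \frac{4}{11}\right) + 47366 = \frac{1}{2} \left(- \frac{4}{11}\right) \frac{161}{11} + 47366 = - \frac{322}{121} + 47366 = \frac{5730964}{121}$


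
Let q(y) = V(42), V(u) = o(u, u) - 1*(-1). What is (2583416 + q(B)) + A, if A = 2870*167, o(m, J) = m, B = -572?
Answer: 3062749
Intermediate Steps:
A = 479290
V(u) = 1 + u (V(u) = u - 1*(-1) = u + 1 = 1 + u)
q(y) = 43 (q(y) = 1 + 42 = 43)
(2583416 + q(B)) + A = (2583416 + 43) + 479290 = 2583459 + 479290 = 3062749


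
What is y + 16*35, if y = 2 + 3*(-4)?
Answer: 550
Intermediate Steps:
y = -10 (y = 2 - 12 = -10)
y + 16*35 = -10 + 16*35 = -10 + 560 = 550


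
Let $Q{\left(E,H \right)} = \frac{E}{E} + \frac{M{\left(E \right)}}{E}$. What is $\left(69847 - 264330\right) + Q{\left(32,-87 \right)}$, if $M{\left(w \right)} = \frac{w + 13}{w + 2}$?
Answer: $- \frac{211596371}{1088} \approx -1.9448 \cdot 10^{5}$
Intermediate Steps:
$M{\left(w \right)} = \frac{13 + w}{2 + w}$
$Q{\left(E,H \right)} = 1 + \frac{13 + E}{E \left(2 + E\right)}$ ($Q{\left(E,H \right)} = \frac{E}{E} + \frac{\frac{1}{2 + E} \left(13 + E\right)}{E} = 1 + \frac{13 + E}{E \left(2 + E\right)}$)
$\left(69847 - 264330\right) + Q{\left(32,-87 \right)} = \left(69847 - 264330\right) + \frac{13 + 32 + 32 \left(2 + 32\right)}{32 \left(2 + 32\right)} = -194483 + \frac{13 + 32 + 32 \cdot 34}{32 \cdot 34} = -194483 + \frac{1}{32} \cdot \frac{1}{34} \left(13 + 32 + 1088\right) = -194483 + \frac{1}{32} \cdot \frac{1}{34} \cdot 1133 = -194483 + \frac{1133}{1088} = - \frac{211596371}{1088}$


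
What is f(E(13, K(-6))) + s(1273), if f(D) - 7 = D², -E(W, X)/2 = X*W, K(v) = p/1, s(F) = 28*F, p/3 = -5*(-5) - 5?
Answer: 2469251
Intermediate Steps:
p = 60 (p = 3*(-5*(-5) - 5) = 3*(25 - 5) = 3*20 = 60)
K(v) = 60 (K(v) = 60/1 = 60*1 = 60)
E(W, X) = -2*W*X (E(W, X) = -2*X*W = -2*W*X)
f(D) = 7 + D²
f(E(13, K(-6))) + s(1273) = (7 + (-2*13*60)²) + 28*1273 = (7 + (-1560)²) + 35644 = (7 + 2433600) + 35644 = 2433607 + 35644 = 2469251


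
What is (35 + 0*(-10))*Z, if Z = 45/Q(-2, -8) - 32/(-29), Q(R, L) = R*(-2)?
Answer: 50155/116 ≈ 432.37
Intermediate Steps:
Q(R, L) = -2*R
Z = 1433/116 (Z = 45/((-2*(-2))) - 32/(-29) = 45/4 - 32*(-1/29) = 45*(1/4) + 32/29 = 45/4 + 32/29 = 1433/116 ≈ 12.353)
(35 + 0*(-10))*Z = (35 + 0*(-10))*(1433/116) = (35 + 0)*(1433/116) = 35*(1433/116) = 50155/116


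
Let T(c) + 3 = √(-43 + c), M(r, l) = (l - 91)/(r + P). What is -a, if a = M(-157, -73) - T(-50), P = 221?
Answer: -7/16 + I*√93 ≈ -0.4375 + 9.6436*I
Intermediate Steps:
M(r, l) = (-91 + l)/(221 + r) (M(r, l) = (l - 91)/(r + 221) = (-91 + l)/(221 + r))
T(c) = -3 + √(-43 + c)
a = 7/16 - I*√93 (a = (-91 - 73)/(221 - 157) - (-3 + √(-43 - 50)) = -164/64 - (-3 + √(-93)) = (1/64)*(-164) - (-3 + I*√93) = -41/16 + (3 - I*√93) = 7/16 - I*√93 ≈ 0.4375 - 9.6436*I)
-a = -(7/16 - I*√93) = -7/16 + I*√93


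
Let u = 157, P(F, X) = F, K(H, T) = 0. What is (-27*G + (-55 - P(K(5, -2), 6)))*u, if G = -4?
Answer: 8321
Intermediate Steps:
(-27*G + (-55 - P(K(5, -2), 6)))*u = (-27*(-4) + (-55 - 1*0))*157 = (108 + (-55 + 0))*157 = (108 - 55)*157 = 53*157 = 8321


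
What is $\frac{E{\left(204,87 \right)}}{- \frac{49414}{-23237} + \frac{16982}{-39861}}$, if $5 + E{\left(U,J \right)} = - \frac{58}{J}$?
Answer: $- \frac{5248750323}{1575080720} \approx -3.3324$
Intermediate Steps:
$E{\left(U,J \right)} = -5 - \frac{58}{J}$
$\frac{E{\left(204,87 \right)}}{- \frac{49414}{-23237} + \frac{16982}{-39861}} = \frac{-5 - \frac{58}{87}}{- \frac{49414}{-23237} + \frac{16982}{-39861}} = \frac{-5 - \frac{2}{3}}{\left(-49414\right) \left(- \frac{1}{23237}\right) + 16982 \left(- \frac{1}{39861}\right)} = \frac{-5 - \frac{2}{3}}{\frac{49414}{23237} - \frac{16982}{39861}} = - \frac{17}{3 \cdot \frac{1575080720}{926250057}} = \left(- \frac{17}{3}\right) \frac{926250057}{1575080720} = - \frac{5248750323}{1575080720}$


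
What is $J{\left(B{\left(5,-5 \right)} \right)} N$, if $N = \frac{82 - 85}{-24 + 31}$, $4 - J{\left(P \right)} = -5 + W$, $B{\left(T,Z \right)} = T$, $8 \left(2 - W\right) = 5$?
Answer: $- \frac{183}{56} \approx -3.2679$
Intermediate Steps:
$W = \frac{11}{8}$ ($W = 2 - \frac{5}{8} = \frac{11}{8} \approx 1.375$)
$J{\left(P \right)} = \frac{61}{8}$ ($J{\left(P \right)} = 4 - \left(-5 + \frac{11}{8}\right) = 4 - - \frac{29}{8} = 4 + \frac{29}{8} = \frac{61}{8}$)
$N = - \frac{3}{7} \approx -0.42857$
$J{\left(B{\left(5,-5 \right)} \right)} N = \frac{61}{8} \left(- \frac{3}{7}\right) = - \frac{183}{56}$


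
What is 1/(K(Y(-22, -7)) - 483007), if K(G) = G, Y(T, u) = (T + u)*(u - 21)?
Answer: -1/482195 ≈ -2.0738e-6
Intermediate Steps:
Y(T, u) = (-21 + u)*(T + u) (Y(T, u) = (T + u)*(-21 + u) = (-21 + u)*(T + u))
1/(K(Y(-22, -7)) - 483007) = 1/(((-7)² - 21*(-22) - 21*(-7) - 22*(-7)) - 483007) = 1/((49 + 462 + 147 + 154) - 483007) = 1/(812 - 483007) = 1/(-482195) = -1/482195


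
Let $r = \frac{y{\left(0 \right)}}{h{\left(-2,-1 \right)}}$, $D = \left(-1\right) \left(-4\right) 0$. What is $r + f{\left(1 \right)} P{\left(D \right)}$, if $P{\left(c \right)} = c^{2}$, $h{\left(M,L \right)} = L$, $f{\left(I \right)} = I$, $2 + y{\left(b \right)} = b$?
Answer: $2$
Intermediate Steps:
$y{\left(b \right)} = -2 + b$
$D = 0$ ($D = 4 \cdot 0 = 0$)
$r = 2$ ($r = \frac{-2 + 0}{-1} = \left(-2\right) \left(-1\right) = 2$)
$r + f{\left(1 \right)} P{\left(D \right)} = 2 + 1 \cdot 0^{2} = 2 + 1 \cdot 0 = 2 + 0 = 2$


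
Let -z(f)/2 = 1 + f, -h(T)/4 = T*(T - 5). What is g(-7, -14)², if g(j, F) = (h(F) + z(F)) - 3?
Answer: 1083681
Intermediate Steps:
h(T) = -4*T*(-5 + T) (h(T) = -4*T*(T - 5) = -4*T*(-5 + T))
z(f) = -2 - 2*f (z(f) = -2*(1 + f) = -2 - 2*f)
g(j, F) = -5 - 2*F + 4*F*(5 - F) (g(j, F) = (4*F*(5 - F) + (-2 - 2*F)) - 3 = (-2 - 2*F + 4*F*(5 - F)) - 3 = -5 - 2*F + 4*F*(5 - F))
g(-7, -14)² = (-5 - 4*(-14)² + 18*(-14))² = (-5 - 4*196 - 252)² = (-5 - 784 - 252)² = (-1041)² = 1083681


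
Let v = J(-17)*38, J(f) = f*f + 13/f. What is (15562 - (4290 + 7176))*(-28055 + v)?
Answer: -1190850560/17 ≈ -7.0050e+7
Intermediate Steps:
J(f) = f**2 + 13/f
v = 186200/17 (v = ((13 + (-17)**3)/(-17))*38 = -(13 - 4913)/17*38 = -1/17*(-4900)*38 = (4900/17)*38 = 186200/17 ≈ 10953.)
(15562 - (4290 + 7176))*(-28055 + v) = (15562 - (4290 + 7176))*(-28055 + 186200/17) = (15562 - 1*11466)*(-290735/17) = (15562 - 11466)*(-290735/17) = 4096*(-290735/17) = -1190850560/17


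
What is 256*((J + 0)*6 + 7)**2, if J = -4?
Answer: 73984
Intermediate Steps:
256*((J + 0)*6 + 7)**2 = 256*((-4 + 0)*6 + 7)**2 = 256*(-4*6 + 7)**2 = 256*(-24 + 7)**2 = 256*(-17)**2 = 256*289 = 73984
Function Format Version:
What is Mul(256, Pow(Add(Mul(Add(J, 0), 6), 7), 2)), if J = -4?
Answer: 73984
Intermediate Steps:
Mul(256, Pow(Add(Mul(Add(J, 0), 6), 7), 2)) = Mul(256, Pow(Add(Mul(Add(-4, 0), 6), 7), 2)) = Mul(256, Pow(Add(Mul(-4, 6), 7), 2)) = Mul(256, Pow(Add(-24, 7), 2)) = Mul(256, Pow(-17, 2)) = Mul(256, 289) = 73984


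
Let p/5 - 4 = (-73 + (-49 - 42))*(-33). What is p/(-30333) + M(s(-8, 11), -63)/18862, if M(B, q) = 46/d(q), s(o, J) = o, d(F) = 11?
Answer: -2808608621/3146775753 ≈ -0.89254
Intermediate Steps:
p = 27080 (p = 20 + 5*((-73 + (-49 - 42))*(-33)) = 20 + 5*((-73 - 91)*(-33)) = 20 + 5*(-164*(-33)) = 20 + 5*5412 = 20 + 27060 = 27080)
M(B, q) = 46/11
p/(-30333) + M(s(-8, 11), -63)/18862 = 27080/(-30333) + (46/11)/18862 = 27080*(-1/30333) + (46/11)*(1/18862) = -27080/30333 + 23/103741 = -2808608621/3146775753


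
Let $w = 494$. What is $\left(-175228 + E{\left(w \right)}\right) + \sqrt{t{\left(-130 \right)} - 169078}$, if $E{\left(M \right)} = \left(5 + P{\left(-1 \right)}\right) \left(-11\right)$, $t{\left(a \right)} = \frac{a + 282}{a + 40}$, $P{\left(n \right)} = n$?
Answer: $-175272 + \frac{i \sqrt{38042930}}{15} \approx -1.7527 \cdot 10^{5} + 411.19 i$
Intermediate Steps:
$t{\left(a \right)} = \frac{282 + a}{40 + a}$
$E{\left(M \right)} = -44$ ($E{\left(M \right)} = \left(5 - 1\right) \left(-11\right) = 4 \left(-11\right) = -44$)
$\left(-175228 + E{\left(w \right)}\right) + \sqrt{t{\left(-130 \right)} - 169078} = \left(-175228 - 44\right) + \sqrt{\frac{282 - 130}{40 - 130} - 169078} = -175272 + \sqrt{\frac{1}{-90} \cdot 152 - 169078} = -175272 + \sqrt{\left(- \frac{1}{90}\right) 152 - 169078} = -175272 + \sqrt{- \frac{76}{45} - 169078} = -175272 + \sqrt{- \frac{7608586}{45}} = -175272 + \frac{i \sqrt{38042930}}{15}$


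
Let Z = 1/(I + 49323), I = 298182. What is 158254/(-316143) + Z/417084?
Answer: -2548571218333393/5091264364178340 ≈ -0.50058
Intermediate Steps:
Z = 1/347505 (Z = 1/(298182 + 49323) = 1/347505 ≈ 2.8777e-6)
158254/(-316143) + Z/417084 = 158254/(-316143) + (1/347505)/417084 = 158254*(-1/316143) + (1/347505)*(1/417084) = -158254/316143 + 1/144938775420 = -2548571218333393/5091264364178340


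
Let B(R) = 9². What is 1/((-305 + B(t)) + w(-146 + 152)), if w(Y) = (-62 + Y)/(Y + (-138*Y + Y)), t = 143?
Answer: -102/22841 ≈ -0.0044657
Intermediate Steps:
B(R) = 81
w(Y) = -(-62 + Y)/(136*Y) (w(Y) = (-62 + Y)/(Y - 137*Y) = (-62 + Y)/((-136*Y)) = (-62 + Y)*(-1/(136*Y)) = -(-62 + Y)/(136*Y))
1/((-305 + B(t)) + w(-146 + 152)) = 1/((-305 + 81) + (62 - (-146 + 152))/(136*(-146 + 152))) = 1/(-224 + (1/136)*(62 - 1*6)/6) = 1/(-224 + (1/136)*(⅙)*(62 - 6)) = 1/(-224 + (1/136)*(⅙)*56) = 1/(-224 + 7/102) = 1/(-22841/102) = -102/22841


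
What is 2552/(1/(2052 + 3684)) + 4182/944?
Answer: 6909266475/472 ≈ 1.4638e+7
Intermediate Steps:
2552/(1/(2052 + 3684)) + 4182/944 = 2552/(1/5736) + 4182*(1/944) = 2552/(1/5736) + 2091/472 = 2552*5736 + 2091/472 = 14638272 + 2091/472 = 6909266475/472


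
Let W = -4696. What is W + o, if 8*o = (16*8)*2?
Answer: -4664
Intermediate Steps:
o = 32 (o = ((16*8)*2)/8 = (128*2)/8 = (1/8)*256 = 32)
W + o = -4696 + 32 = -4664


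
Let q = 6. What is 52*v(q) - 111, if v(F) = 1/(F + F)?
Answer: -320/3 ≈ -106.67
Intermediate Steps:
v(F) = 1/(2*F)
52*v(q) - 111 = 52*((½)/6) - 111 = 52*((½)*(⅙)) - 111 = 52*(1/12) - 111 = 13/3 - 111 = -320/3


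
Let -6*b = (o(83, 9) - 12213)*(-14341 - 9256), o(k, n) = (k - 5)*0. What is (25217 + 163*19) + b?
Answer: -96006759/2 ≈ -4.8003e+7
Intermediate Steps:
o(k, n) = 0 (o(k, n) = (-5 + k)*0 = 0)
b = -96063387/2 (b = -(0 - 12213)*(-14341 - 9256)/6 = -(-4071)*(-23597)/2 = -⅙*288190161 = -96063387/2 ≈ -4.8032e+7)
(25217 + 163*19) + b = (25217 + 163*19) - 96063387/2 = (25217 + 3097) - 96063387/2 = 28314 - 96063387/2 = -96006759/2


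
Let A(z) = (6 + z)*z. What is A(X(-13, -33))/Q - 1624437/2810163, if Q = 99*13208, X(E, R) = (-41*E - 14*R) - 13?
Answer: 1930654742/11777393133 ≈ 0.16393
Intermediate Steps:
X(E, R) = -13 - 41*E - 14*R
A(z) = z*(6 + z)
Q = 1307592
A(X(-13, -33))/Q - 1624437/2810163 = ((-13 - 41*(-13) - 14*(-33))*(6 + (-13 - 41*(-13) - 14*(-33))))/1307592 - 1624437/2810163 = ((-13 + 533 + 462)*(6 + (-13 + 533 + 462)))*(1/1307592) - 1624437*1/2810163 = (982*(6 + 982))*(1/1307592) - 541479/936721 = (982*988)*(1/1307592) - 541479/936721 = 970216*(1/1307592) - 541479/936721 = 9329/12573 - 541479/936721 = 1930654742/11777393133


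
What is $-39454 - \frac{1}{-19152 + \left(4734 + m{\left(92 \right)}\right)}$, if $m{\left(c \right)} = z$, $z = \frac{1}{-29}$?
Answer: $- \frac{16496624813}{418123} \approx -39454.0$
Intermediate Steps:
$z = - \frac{1}{29} \approx -0.034483$
$m{\left(c \right)} = - \frac{1}{29}$
$-39454 - \frac{1}{-19152 + \left(4734 + m{\left(92 \right)}\right)} = -39454 - \frac{1}{-19152 + \left(4734 - \frac{1}{29}\right)} = -39454 - \frac{1}{-19152 + \frac{137285}{29}} = -39454 - \frac{1}{- \frac{418123}{29}} = -39454 - - \frac{29}{418123} = -39454 + \frac{29}{418123} = - \frac{16496624813}{418123}$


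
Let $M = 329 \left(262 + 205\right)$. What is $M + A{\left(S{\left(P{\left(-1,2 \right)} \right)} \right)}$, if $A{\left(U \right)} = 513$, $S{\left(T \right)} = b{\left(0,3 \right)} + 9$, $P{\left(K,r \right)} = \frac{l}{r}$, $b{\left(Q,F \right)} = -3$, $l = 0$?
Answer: $154156$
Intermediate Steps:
$P{\left(K,r \right)} = 0$ ($P{\left(K,r \right)} = \frac{0}{r} = 0$)
$S{\left(T \right)} = 6$ ($S{\left(T \right)} = -3 + 9 = 6$)
$M = 153643$ ($M = 329 \cdot 467 = 153643$)
$M + A{\left(S{\left(P{\left(-1,2 \right)} \right)} \right)} = 153643 + 513 = 154156$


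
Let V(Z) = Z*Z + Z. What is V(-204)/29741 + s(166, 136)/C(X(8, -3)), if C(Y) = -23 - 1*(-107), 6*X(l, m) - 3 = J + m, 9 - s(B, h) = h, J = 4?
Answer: -298499/2498244 ≈ -0.11948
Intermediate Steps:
s(B, h) = 9 - h
X(l, m) = 7/6 + m/6 (X(l, m) = ½ + (4 + m)/6 = ½ + (⅔ + m/6) = 7/6 + m/6)
C(Y) = 84 (C(Y) = -23 + 107 = 84)
V(Z) = Z + Z² (V(Z) = Z² + Z = Z + Z²)
V(-204)/29741 + s(166, 136)/C(X(8, -3)) = -204*(1 - 204)/29741 + (9 - 1*136)/84 = -204*(-203)*(1/29741) + (9 - 136)*(1/84) = 41412*(1/29741) - 127*1/84 = 41412/29741 - 127/84 = -298499/2498244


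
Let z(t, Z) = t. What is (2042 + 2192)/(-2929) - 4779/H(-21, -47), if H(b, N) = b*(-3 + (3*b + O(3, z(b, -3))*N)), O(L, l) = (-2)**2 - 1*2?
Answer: -324413/113120 ≈ -2.8679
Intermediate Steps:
O(L, l) = 2 (O(L, l) = 4 - 2 = 2)
H(b, N) = b*(-3 + 2*N + 3*b) (H(b, N) = b*(-3 + (3*b + 2*N)) = b*(-3 + (2*N + 3*b)) = b*(-3 + 2*N + 3*b))
(2042 + 2192)/(-2929) - 4779/H(-21, -47) = (2042 + 2192)/(-2929) - 4779*(-1/(21*(-3 + 2*(-47) + 3*(-21)))) = 4234*(-1/2929) - 4779*(-1/(21*(-3 - 94 - 63))) = -146/101 - 4779/((-21*(-160))) = -146/101 - 4779/3360 = -146/101 - 4779*1/3360 = -146/101 - 1593/1120 = -324413/113120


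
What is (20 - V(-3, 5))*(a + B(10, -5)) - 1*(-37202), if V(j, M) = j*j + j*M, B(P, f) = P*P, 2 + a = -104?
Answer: 37046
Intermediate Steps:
a = -106 (a = -2 - 104 = -106)
B(P, f) = P**2
V(j, M) = j**2 + M*j
(20 - V(-3, 5))*(a + B(10, -5)) - 1*(-37202) = (20 - (-3)*(5 - 3))*(-106 + 10**2) - 1*(-37202) = (20 - (-3)*2)*(-106 + 100) + 37202 = (20 - 1*(-6))*(-6) + 37202 = (20 + 6)*(-6) + 37202 = 26*(-6) + 37202 = -156 + 37202 = 37046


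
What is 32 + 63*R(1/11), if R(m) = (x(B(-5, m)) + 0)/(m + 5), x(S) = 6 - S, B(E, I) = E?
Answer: 1345/8 ≈ 168.13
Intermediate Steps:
R(m) = 11/(5 + m) (R(m) = ((6 - 1*(-5)) + 0)/(m + 5) = ((6 + 5) + 0)/(5 + m) = (11 + 0)/(5 + m) = 11/(5 + m))
32 + 63*R(1/11) = 32 + 63*(11/(5 + 1/11)) = 32 + 63*(11/(56/11)) = 32 + 63*(11*(11/56)) = 32 + 63*(121/56) = 32 + 1089/8 = 1345/8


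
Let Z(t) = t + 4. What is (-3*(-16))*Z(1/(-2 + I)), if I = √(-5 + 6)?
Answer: 144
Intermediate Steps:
I = 1 (I = √1 = 1)
Z(t) = 4 + t
(-3*(-16))*Z(1/(-2 + I)) = (-3*(-16))*(4 + 1/(-2 + 1)) = 48*(4 + 1/(-1)) = 48*(4 - 1) = 48*3 = 144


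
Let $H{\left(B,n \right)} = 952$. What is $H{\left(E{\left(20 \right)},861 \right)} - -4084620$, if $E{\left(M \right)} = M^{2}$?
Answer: $4085572$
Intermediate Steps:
$H{\left(E{\left(20 \right)},861 \right)} - -4084620 = 952 - -4084620 = 952 + 4084620 = 4085572$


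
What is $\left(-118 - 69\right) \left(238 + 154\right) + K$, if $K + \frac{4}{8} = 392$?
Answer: $- \frac{145825}{2} \approx -72913.0$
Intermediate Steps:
$K = \frac{783}{2}$ ($K = - \frac{1}{2} + 392 = \frac{783}{2} \approx 391.5$)
$\left(-118 - 69\right) \left(238 + 154\right) + K = \left(-118 - 69\right) \left(238 + 154\right) + \frac{783}{2} = \left(-187\right) 392 + \frac{783}{2} = -73304 + \frac{783}{2} = - \frac{145825}{2}$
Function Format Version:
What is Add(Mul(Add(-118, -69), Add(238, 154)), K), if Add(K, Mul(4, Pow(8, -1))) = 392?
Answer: Rational(-145825, 2) ≈ -72913.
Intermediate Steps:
K = Rational(783, 2) (K = Add(Rational(-1, 2), 392) = Rational(783, 2) ≈ 391.50)
Add(Mul(Add(-118, -69), Add(238, 154)), K) = Add(Mul(Add(-118, -69), Add(238, 154)), Rational(783, 2)) = Add(Mul(-187, 392), Rational(783, 2)) = Add(-73304, Rational(783, 2)) = Rational(-145825, 2)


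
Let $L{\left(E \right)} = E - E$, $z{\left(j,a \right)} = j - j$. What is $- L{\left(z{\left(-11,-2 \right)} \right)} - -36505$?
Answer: $36505$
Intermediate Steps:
$z{\left(j,a \right)} = 0$
$L{\left(E \right)} = 0$
$- L{\left(z{\left(-11,-2 \right)} \right)} - -36505 = \left(-1\right) 0 - -36505 = 0 + 36505 = 36505$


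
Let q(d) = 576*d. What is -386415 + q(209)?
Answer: -266031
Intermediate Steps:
-386415 + q(209) = -386415 + 576*209 = -386415 + 120384 = -266031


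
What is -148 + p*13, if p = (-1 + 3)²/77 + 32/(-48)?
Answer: -36034/231 ≈ -155.99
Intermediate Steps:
p = -142/231 (p = 2²*(1/77) + 32*(-1/48) = 4*(1/77) - ⅔ = 4/77 - ⅔ = -142/231 ≈ -0.61472)
-148 + p*13 = -148 - 142/231*13 = -148 - 1846/231 = -36034/231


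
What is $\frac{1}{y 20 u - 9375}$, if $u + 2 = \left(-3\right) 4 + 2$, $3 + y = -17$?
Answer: $- \frac{1}{4575} \approx -0.00021858$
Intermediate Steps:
$y = -20$ ($y = -3 - 17 = -20$)
$u = -12$ ($u = -2 + \left(\left(-3\right) 4 + 2\right) = -2 + \left(-12 + 2\right) = -2 - 10 = -12$)
$\frac{1}{y 20 u - 9375} = \frac{1}{\left(-20\right) 20 \left(-12\right) - 9375} = \frac{1}{\left(-400\right) \left(-12\right) - 9375} = \frac{1}{4800 - 9375} = \frac{1}{-4575} = - \frac{1}{4575}$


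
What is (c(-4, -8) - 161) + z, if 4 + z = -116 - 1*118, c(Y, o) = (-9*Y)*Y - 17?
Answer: -560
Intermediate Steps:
c(Y, o) = -17 - 9*Y² (c(Y, o) = -9*Y² - 17 = -17 - 9*Y²)
z = -238 (z = -4 + (-116 - 1*118) = -4 + (-116 - 118) = -4 - 234 = -238)
(c(-4, -8) - 161) + z = ((-17 - 9*(-4)²) - 161) - 238 = ((-17 - 9*16) - 161) - 238 = ((-17 - 144) - 161) - 238 = (-161 - 161) - 238 = -322 - 238 = -560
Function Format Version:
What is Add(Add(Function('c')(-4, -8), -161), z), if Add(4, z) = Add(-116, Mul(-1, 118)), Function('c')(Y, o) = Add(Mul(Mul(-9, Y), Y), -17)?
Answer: -560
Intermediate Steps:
Function('c')(Y, o) = Add(-17, Mul(-9, Pow(Y, 2))) (Function('c')(Y, o) = Add(Mul(-9, Pow(Y, 2)), -17) = Add(-17, Mul(-9, Pow(Y, 2))))
z = -238 (z = Add(-4, Add(-116, Mul(-1, 118))) = Add(-4, Add(-116, -118)) = Add(-4, -234) = -238)
Add(Add(Function('c')(-4, -8), -161), z) = Add(Add(Add(-17, Mul(-9, Pow(-4, 2))), -161), -238) = Add(Add(Add(-17, Mul(-9, 16)), -161), -238) = Add(Add(Add(-17, -144), -161), -238) = Add(Add(-161, -161), -238) = Add(-322, -238) = -560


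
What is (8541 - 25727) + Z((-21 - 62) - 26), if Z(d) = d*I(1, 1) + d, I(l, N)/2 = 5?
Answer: -18385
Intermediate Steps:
I(l, N) = 10 (I(l, N) = 2*5 = 10)
Z(d) = 11*d (Z(d) = d*10 + d = 10*d + d = 11*d)
(8541 - 25727) + Z((-21 - 62) - 26) = (8541 - 25727) + 11*((-21 - 62) - 26) = -17186 + 11*(-83 - 26) = -17186 + 11*(-109) = -17186 - 1199 = -18385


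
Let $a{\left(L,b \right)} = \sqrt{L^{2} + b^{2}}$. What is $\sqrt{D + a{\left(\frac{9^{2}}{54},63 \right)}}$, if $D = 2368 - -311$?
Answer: $\frac{\sqrt{10716 + 6 \sqrt{1765}}}{2} \approx 52.364$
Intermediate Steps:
$D = 2679$ ($D = 2368 + 311 = 2679$)
$\sqrt{D + a{\left(\frac{9^{2}}{54},63 \right)}} = \sqrt{2679 + \sqrt{\left(\frac{9^{2}}{54}\right)^{2} + 63^{2}}} = \sqrt{2679 + \sqrt{\left(81 \cdot \frac{1}{54}\right)^{2} + 3969}} = \sqrt{2679 + \sqrt{\left(\frac{3}{2}\right)^{2} + 3969}} = \sqrt{2679 + \sqrt{\frac{9}{4} + 3969}} = \sqrt{2679 + \sqrt{\frac{15885}{4}}} = \sqrt{2679 + \frac{3 \sqrt{1765}}{2}}$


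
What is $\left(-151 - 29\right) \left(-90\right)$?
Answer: $16200$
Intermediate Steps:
$\left(-151 - 29\right) \left(-90\right) = \left(-180\right) \left(-90\right) = 16200$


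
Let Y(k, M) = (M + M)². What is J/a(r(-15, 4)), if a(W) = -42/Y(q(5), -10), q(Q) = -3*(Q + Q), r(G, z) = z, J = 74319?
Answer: -707800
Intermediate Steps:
q(Q) = -6*Q
Y(k, M) = 4*M² (Y(k, M) = (2*M)² = 4*M²)
a(W) = -21/200 (a(W) = -42/(4*(-10)²) = -42/(4*100) = -42/400 = -42*1/400 = -21/200)
J/a(r(-15, 4)) = 74319/(-21/200) = 74319*(-200/21) = -707800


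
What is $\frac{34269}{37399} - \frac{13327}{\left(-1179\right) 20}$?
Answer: $\frac{1306479493}{881868420} \approx 1.4815$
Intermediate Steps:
$\frac{34269}{37399} - \frac{13327}{\left(-1179\right) 20} = 34269 \cdot \frac{1}{37399} - \frac{13327}{-23580} = \frac{34269}{37399} - - \frac{13327}{23580} = \frac{34269}{37399} + \frac{13327}{23580} = \frac{1306479493}{881868420}$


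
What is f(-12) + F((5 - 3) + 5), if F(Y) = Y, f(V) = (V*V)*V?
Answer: -1721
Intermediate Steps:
f(V) = V**3 (f(V) = V**2*V = V**3)
f(-12) + F((5 - 3) + 5) = (-12)**3 + ((5 - 3) + 5) = -1728 + (2 + 5) = -1728 + 7 = -1721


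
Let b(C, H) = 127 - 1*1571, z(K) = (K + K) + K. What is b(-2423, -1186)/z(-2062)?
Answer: 722/3093 ≈ 0.23343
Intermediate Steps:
z(K) = 3*K (z(K) = 2*K + K = 3*K)
b(C, H) = -1444 (b(C, H) = 127 - 1571 = -1444)
b(-2423, -1186)/z(-2062) = -1444/(3*(-2062)) = -1444/(-6186) = -1444*(-1/6186) = 722/3093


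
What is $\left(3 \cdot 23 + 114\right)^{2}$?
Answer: $33489$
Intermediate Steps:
$\left(3 \cdot 23 + 114\right)^{2} = \left(69 + 114\right)^{2} = 183^{2} = 33489$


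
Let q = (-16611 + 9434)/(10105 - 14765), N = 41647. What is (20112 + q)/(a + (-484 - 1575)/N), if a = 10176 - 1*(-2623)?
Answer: 3903535702759/2483956586040 ≈ 1.5715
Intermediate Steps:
a = 12799 (a = 10176 + 2623 = 12799)
q = 7177/4660 (q = -7177/(-4660) = -7177*(-1/4660) = 7177/4660 ≈ 1.5401)
(20112 + q)/(a + (-484 - 1575)/N) = (20112 + 7177/4660)/(12799 + (-484 - 1575)/41647) = 93729097/(4660*(12799 - 2059*1/41647)) = 93729097/(4660*(12799 - 2059/41647)) = 93729097/(4660*(533037894/41647)) = (93729097/4660)*(41647/533037894) = 3903535702759/2483956586040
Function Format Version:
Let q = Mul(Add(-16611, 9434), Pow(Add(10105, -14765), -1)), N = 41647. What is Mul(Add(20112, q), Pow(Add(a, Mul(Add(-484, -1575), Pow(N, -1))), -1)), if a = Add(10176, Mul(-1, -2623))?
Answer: Rational(3903535702759, 2483956586040) ≈ 1.5715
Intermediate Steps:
a = 12799 (a = Add(10176, 2623) = 12799)
q = Rational(7177, 4660) (q = Mul(-7177, Pow(-4660, -1)) = Mul(-7177, Rational(-1, 4660)) = Rational(7177, 4660) ≈ 1.5401)
Mul(Add(20112, q), Pow(Add(a, Mul(Add(-484, -1575), Pow(N, -1))), -1)) = Mul(Add(20112, Rational(7177, 4660)), Pow(Add(12799, Mul(Add(-484, -1575), Pow(41647, -1))), -1)) = Mul(Rational(93729097, 4660), Pow(Add(12799, Mul(-2059, Rational(1, 41647))), -1)) = Mul(Rational(93729097, 4660), Pow(Add(12799, Rational(-2059, 41647)), -1)) = Mul(Rational(93729097, 4660), Pow(Rational(533037894, 41647), -1)) = Mul(Rational(93729097, 4660), Rational(41647, 533037894)) = Rational(3903535702759, 2483956586040)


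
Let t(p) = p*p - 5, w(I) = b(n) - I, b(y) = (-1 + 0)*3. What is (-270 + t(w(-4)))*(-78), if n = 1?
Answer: 21372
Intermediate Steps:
b(y) = -3 (b(y) = -1*3 = -3)
w(I) = -3 - I
t(p) = -5 + p² (t(p) = p² - 5 = -5 + p²)
(-270 + t(w(-4)))*(-78) = (-270 + (-5 + (-3 - 1*(-4))²))*(-78) = (-270 + (-5 + (-3 + 4)²))*(-78) = (-270 + (-5 + 1²))*(-78) = (-270 + (-5 + 1))*(-78) = (-270 - 4)*(-78) = -274*(-78) = 21372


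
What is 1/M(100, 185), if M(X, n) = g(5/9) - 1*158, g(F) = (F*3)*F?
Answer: -27/4241 ≈ -0.0063664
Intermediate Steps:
g(F) = 3*F² (g(F) = (3*F)*F = 3*F²)
M(X, n) = -4241/27 (M(X, n) = 3*(5/9)² - 1*158 = 3*(5*(⅑))² - 158 = 3*(5/9)² - 158 = 3*(25/81) - 158 = 25/27 - 158 = -4241/27)
1/M(100, 185) = 1/(-4241/27) = -27/4241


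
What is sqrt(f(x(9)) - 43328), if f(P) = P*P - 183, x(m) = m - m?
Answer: I*sqrt(43511) ≈ 208.59*I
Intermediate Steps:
x(m) = 0
f(P) = -183 + P**2 (f(P) = P**2 - 183 = -183 + P**2)
sqrt(f(x(9)) - 43328) = sqrt((-183 + 0**2) - 43328) = sqrt((-183 + 0) - 43328) = sqrt(-183 - 43328) = sqrt(-43511) = I*sqrt(43511)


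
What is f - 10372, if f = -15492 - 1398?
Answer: -27262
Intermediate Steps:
f = -16890
f - 10372 = -16890 - 10372 = -27262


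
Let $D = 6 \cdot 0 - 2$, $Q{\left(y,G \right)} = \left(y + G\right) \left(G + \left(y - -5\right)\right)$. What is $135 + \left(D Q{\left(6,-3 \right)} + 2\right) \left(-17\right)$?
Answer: $917$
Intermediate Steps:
$Q{\left(y,G \right)} = \left(G + y\right) \left(5 + G + y\right)$ ($Q{\left(y,G \right)} = \left(G + y\right) \left(G + \left(y + 5\right)\right) = \left(G + y\right) \left(G + \left(5 + y\right)\right) = \left(G + y\right) \left(5 + G + y\right)$)
$D = -2$ ($D = 0 - 2 = -2$)
$135 + \left(D Q{\left(6,-3 \right)} + 2\right) \left(-17\right) = 135 + \left(- 2 \left(\left(-3\right)^{2} + 6^{2} + 5 \left(-3\right) + 5 \cdot 6 + 2 \left(-3\right) 6\right) + 2\right) \left(-17\right) = 135 + \left(- 2 \left(9 + 36 - 15 + 30 - 36\right) + 2\right) \left(-17\right) = 135 + \left(\left(-2\right) 24 + 2\right) \left(-17\right) = 135 + \left(-48 + 2\right) \left(-17\right) = 135 - -782 = 135 + 782 = 917$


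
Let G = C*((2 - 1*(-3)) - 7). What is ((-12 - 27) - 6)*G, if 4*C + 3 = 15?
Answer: 270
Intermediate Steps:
C = 3 (C = -¾ + (¼)*15 = -¾ + 15/4 = 3)
G = -6 (G = 3*((2 - 1*(-3)) - 7) = 3*((2 + 3) - 7) = 3*(5 - 7) = 3*(-2) = -6)
((-12 - 27) - 6)*G = ((-12 - 27) - 6)*(-6) = (-39 - 6)*(-6) = -45*(-6) = 270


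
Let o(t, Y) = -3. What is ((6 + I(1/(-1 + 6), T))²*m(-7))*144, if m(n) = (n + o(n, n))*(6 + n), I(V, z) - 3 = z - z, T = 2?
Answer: 116640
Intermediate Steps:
I(V, z) = 3 (I(V, z) = 3 + (z - z) = 3 + 0 = 3)
m(n) = (-3 + n)*(6 + n) (m(n) = (n - 3)*(6 + n) = (-3 + n)*(6 + n))
((6 + I(1/(-1 + 6), T))²*m(-7))*144 = ((6 + 3)²*(-18 + (-7)² + 3*(-7)))*144 = (9²*(-18 + 49 - 21))*144 = (81*10)*144 = 810*144 = 116640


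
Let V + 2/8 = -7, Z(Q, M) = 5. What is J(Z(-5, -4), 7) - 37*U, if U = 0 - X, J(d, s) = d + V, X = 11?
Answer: 1619/4 ≈ 404.75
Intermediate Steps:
V = -29/4 (V = -¼ - 7 = -29/4 ≈ -7.2500)
J(d, s) = -29/4 + d (J(d, s) = d - 29/4 = -29/4 + d)
U = -11 (U = 0 - 1*11 = 0 - 11 = -11)
J(Z(-5, -4), 7) - 37*U = (-29/4 + 5) - 37*(-11) = -9/4 + 407 = 1619/4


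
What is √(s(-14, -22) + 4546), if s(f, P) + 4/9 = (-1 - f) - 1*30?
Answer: √40757/3 ≈ 67.295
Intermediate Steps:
s(f, P) = -283/9 - f (s(f, P) = -4/9 + ((-1 - f) - 1*30) = -4/9 + ((-1 - f) - 30) = -4/9 + (-31 - f) = -283/9 - f)
√(s(-14, -22) + 4546) = √((-283/9 - 1*(-14)) + 4546) = √((-283/9 + 14) + 4546) = √(-157/9 + 4546) = √(40757/9) = √40757/3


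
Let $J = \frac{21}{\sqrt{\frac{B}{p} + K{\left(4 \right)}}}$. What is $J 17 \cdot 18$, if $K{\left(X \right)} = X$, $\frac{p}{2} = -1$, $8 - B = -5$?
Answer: $- \frac{6426 i \sqrt{10}}{5} \approx - 4064.2 i$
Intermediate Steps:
$B = 13$ ($B = 8 - -5 = 8 + 5 = 13$)
$p = -2$ ($p = 2 \left(-1\right) = -2$)
$J = - \frac{21 i \sqrt{10}}{5}$ ($J = \frac{21}{\sqrt{\frac{13}{-2} + 4}} = \frac{21}{\sqrt{13 \left(- \frac{1}{2}\right) + 4}} = \frac{21}{\sqrt{- \frac{13}{2} + 4}} = \frac{21}{\sqrt{- \frac{5}{2}}} = \frac{21}{\frac{1}{2} i \sqrt{10}} = 21 \left(- \frac{i \sqrt{10}}{5}\right) = - \frac{21 i \sqrt{10}}{5} \approx - 13.282 i$)
$J 17 \cdot 18 = - \frac{21 i \sqrt{10}}{5} \cdot 17 \cdot 18 = - \frac{357 i \sqrt{10}}{5} \cdot 18 = - \frac{6426 i \sqrt{10}}{5}$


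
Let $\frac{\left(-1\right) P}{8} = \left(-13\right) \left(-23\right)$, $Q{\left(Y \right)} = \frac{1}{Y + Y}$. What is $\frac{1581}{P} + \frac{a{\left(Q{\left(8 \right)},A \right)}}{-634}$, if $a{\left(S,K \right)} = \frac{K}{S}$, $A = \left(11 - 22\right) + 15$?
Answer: $- \frac{577721}{758264} \approx -0.7619$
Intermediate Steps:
$Q{\left(Y \right)} = \frac{1}{2 Y}$
$A = 4$ ($A = -11 + 15 = 4$)
$P = -2392$ ($P = - 8 \left(\left(-13\right) \left(-23\right)\right) = \left(-8\right) 299 = -2392$)
$\frac{1581}{P} + \frac{a{\left(Q{\left(8 \right)},A \right)}}{-634} = \frac{1581}{-2392} + \frac{4 \frac{1}{\frac{1}{2} \cdot \frac{1}{8}}}{-634} = 1581 \left(- \frac{1}{2392}\right) + \frac{4}{\frac{1}{2} \cdot \frac{1}{8}} \left(- \frac{1}{634}\right) = - \frac{1581}{2392} + 4 \frac{1}{\frac{1}{16}} \left(- \frac{1}{634}\right) = - \frac{1581}{2392} + 4 \cdot 16 \left(- \frac{1}{634}\right) = - \frac{1581}{2392} + 64 \left(- \frac{1}{634}\right) = - \frac{1581}{2392} - \frac{32}{317} = - \frac{577721}{758264}$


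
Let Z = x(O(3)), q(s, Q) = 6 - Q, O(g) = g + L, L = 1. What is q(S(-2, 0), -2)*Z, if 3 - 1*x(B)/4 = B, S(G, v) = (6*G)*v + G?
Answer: -32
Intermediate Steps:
O(g) = 1 + g (O(g) = g + 1 = 1 + g)
S(G, v) = G + 6*G*v (S(G, v) = 6*G*v + G = G + 6*G*v)
x(B) = 12 - 4*B
Z = -4 (Z = 12 - 4*(1 + 3) = 12 - 4*4 = 12 - 16 = -4)
q(S(-2, 0), -2)*Z = (6 - 1*(-2))*(-4) = (6 + 2)*(-4) = 8*(-4) = -32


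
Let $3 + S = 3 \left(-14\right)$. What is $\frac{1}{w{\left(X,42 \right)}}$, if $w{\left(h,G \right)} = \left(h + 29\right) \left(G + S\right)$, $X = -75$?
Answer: $\frac{1}{138} \approx 0.0072464$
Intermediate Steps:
$S = -45$ ($S = -3 + 3 \left(-14\right) = -3 - 42 = -45$)
$w{\left(h,G \right)} = \left(-45 + G\right) \left(29 + h\right)$ ($w{\left(h,G \right)} = \left(h + 29\right) \left(G - 45\right) = \left(29 + h\right) \left(-45 + G\right) = \left(-45 + G\right) \left(29 + h\right)$)
$\frac{1}{w{\left(X,42 \right)}} = \frac{1}{-1305 - -3375 + 29 \cdot 42 + 42 \left(-75\right)} = \frac{1}{-1305 + 3375 + 1218 - 3150} = \frac{1}{138}$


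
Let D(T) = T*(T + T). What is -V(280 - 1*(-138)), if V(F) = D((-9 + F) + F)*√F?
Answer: -1367858*√418 ≈ -2.7966e+7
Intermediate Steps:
D(T) = 2*T² (D(T) = T*(2*T) = 2*T²)
V(F) = 2*√F*(-9 + 2*F)² (V(F) = (2*((-9 + F) + F)²)*√F = (2*(-9 + 2*F)²)*√F = 2*√F*(-9 + 2*F)²)
-V(280 - 1*(-138)) = -2*√(280 - 1*(-138))*(-9 + 2*(280 - 1*(-138)))² = -2*√(280 + 138)*(-9 + 2*(280 + 138))² = -2*√418*(-9 + 2*418)² = -2*√418*(-9 + 836)² = -2*√418*827² = -2*√418*683929 = -1367858*√418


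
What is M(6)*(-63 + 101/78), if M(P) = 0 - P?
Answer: 4813/13 ≈ 370.23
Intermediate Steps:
M(P) = -P
M(6)*(-63 + 101/78) = (-1*6)*(-63 + 101/78) = -6*(-63 + 101*(1/78)) = -6*(-63 + 101/78) = -6*(-4813/78) = 4813/13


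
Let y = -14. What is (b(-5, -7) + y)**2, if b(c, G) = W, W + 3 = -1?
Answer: 324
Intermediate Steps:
W = -4 (W = -3 - 1 = -4)
b(c, G) = -4
(b(-5, -7) + y)**2 = (-4 - 14)**2 = (-18)**2 = 324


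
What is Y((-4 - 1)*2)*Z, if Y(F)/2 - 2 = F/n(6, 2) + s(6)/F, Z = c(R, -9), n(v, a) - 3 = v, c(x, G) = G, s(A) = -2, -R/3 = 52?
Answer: -98/5 ≈ -19.600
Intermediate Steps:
R = -156 (R = -3*52 = -156)
n(v, a) = 3 + v
Z = -9
Y(F) = 4 - 4/F + 2*F/9 (Y(F) = 4 + 2*(F/(3 + 6) - 2/F) = 4 + 2*(F/9 - 2/F) = 4 + 2*(-2/F + F/9) = 4 + (-4/F + 2*F/9) = 4 - 4/F + 2*F/9)
Y((-4 - 1)*2)*Z = (4 - 4*1/(2*(-4 - 1)) + 2*((-4 - 1)*2)/9)*(-9) = (4 - 4/((-5*2)) + 2*(-5*2)/9)*(-9) = (4 - 4/(-10) + (2/9)*(-10))*(-9) = (4 - 4*(-⅒) - 20/9)*(-9) = (4 + ⅖ - 20/9)*(-9) = (98/45)*(-9) = -98/5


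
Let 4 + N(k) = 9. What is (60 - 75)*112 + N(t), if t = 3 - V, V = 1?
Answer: -1675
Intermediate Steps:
t = 2 (t = 3 - 1*1 = 3 - 1 = 2)
N(k) = 5 (N(k) = -4 + 9 = 5)
(60 - 75)*112 + N(t) = (60 - 75)*112 + 5 = -15*112 + 5 = -1680 + 5 = -1675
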